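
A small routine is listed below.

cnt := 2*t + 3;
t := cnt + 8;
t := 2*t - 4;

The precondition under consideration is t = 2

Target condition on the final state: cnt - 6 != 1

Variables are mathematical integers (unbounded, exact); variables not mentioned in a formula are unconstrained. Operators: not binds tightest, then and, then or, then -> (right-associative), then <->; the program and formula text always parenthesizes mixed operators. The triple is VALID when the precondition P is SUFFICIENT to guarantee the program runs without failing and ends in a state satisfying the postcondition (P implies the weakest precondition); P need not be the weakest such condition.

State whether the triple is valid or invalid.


Working backward. After the program, the postcondition cnt - 6 != 1 must hold; in canonical form it is cnt != 7.
Before t := 2*t - 4: cnt != 7
Before t := cnt + 8: cnt != 7
Before cnt := 2*t + 3: 2*t != 4
The weakest precondition is 2*t != 4.
Check whether t = 2 implies it.
Countermodel: at the initial state t = 2, the precondition holds but the weakest precondition fails.
Answer: invalid


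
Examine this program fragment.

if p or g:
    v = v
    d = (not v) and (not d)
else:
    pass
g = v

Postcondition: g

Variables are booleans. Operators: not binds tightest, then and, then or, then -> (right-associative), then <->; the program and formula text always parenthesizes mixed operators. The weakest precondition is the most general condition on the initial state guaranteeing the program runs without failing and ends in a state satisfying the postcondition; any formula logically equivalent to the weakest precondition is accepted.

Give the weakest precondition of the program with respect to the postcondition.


Working backward. After the program, g must hold.
Before g := v: v
Then branch requires v; else branch requires v.
Before the if: ((p or g) -> v) and ((not (p or g)) -> v)
Answer: WP = ((p or g) -> v) and ((not (p or g)) -> v)


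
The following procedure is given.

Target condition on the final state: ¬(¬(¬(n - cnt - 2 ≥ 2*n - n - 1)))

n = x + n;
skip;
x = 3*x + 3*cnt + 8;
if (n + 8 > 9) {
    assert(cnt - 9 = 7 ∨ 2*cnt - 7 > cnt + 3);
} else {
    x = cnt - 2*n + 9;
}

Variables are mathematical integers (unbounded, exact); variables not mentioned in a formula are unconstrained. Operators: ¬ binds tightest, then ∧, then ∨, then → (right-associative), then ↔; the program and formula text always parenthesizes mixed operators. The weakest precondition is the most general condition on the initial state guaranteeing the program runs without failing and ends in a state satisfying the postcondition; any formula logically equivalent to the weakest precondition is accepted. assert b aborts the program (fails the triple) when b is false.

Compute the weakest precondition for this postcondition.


Working backward. After the program, the postcondition ¬(¬(¬(n - cnt - 2 ≥ 2*n - n - 1))) must hold; in canonical form it is ¬(cnt ≤ -1).
Then branch requires (cnt = 16 ∨ cnt > 10) ∧ (¬(cnt ≤ -1)); else branch requires ¬(cnt ≤ -1).
Before the if: (n > 1 → ((cnt = 16 ∨ cnt > 10) ∧ (¬(cnt ≤ -1)))) ∧ ((¬(n > 1)) → (¬(cnt ≤ -1)))
Before x := 3*x + 3*cnt + 8: (n > 1 → ((cnt = 16 ∨ cnt > 10) ∧ (¬(cnt ≤ -1)))) ∧ ((¬(n > 1)) → (¬(cnt ≤ -1)))
Before skip: (n > 1 → ((cnt = 16 ∨ cnt > 10) ∧ (¬(cnt ≤ -1)))) ∧ ((¬(n > 1)) → (¬(cnt ≤ -1)))
Before n := x + n: (n + x > 1 → ((cnt = 16 ∨ cnt > 10) ∧ (¬(cnt ≤ -1)))) ∧ ((¬(n + x > 1)) → (¬(cnt ≤ -1)))
Answer: WP = (n + x > 1 → ((cnt = 16 ∨ cnt > 10) ∧ (¬(cnt ≤ -1)))) ∧ ((¬(n + x > 1)) → (¬(cnt ≤ -1)))


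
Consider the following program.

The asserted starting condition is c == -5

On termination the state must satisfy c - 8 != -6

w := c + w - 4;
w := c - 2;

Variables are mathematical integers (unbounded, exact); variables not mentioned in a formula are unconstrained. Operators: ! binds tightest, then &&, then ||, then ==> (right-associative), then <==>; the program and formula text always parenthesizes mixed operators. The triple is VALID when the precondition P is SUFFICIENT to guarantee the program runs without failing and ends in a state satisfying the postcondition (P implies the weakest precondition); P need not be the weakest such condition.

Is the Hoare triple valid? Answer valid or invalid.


Working backward. After the program, the postcondition c - 8 != -6 must hold; in canonical form it is c != 2.
Before w := c - 2: c != 2
Before w := c + w - 4: c != 2
The weakest precondition is c != 2.
Check whether c == -5 implies it.
Every state satisfying the precondition satisfies the weakest precondition: the implication holds.
Answer: valid


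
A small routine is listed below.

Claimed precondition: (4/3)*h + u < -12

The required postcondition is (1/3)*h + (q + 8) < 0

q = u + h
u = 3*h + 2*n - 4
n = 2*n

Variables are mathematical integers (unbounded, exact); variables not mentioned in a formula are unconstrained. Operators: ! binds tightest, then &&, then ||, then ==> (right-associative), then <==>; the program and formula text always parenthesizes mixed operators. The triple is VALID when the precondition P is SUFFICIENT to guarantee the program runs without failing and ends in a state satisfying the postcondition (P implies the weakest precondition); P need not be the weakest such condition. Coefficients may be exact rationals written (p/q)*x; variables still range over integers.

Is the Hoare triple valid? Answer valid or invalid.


Working backward. After the program, the postcondition (1/3)*h + (q + 8) < 0 must hold; in canonical form it is (1/3)*h + q < -8.
Before n := 2*n: (1/3)*h + q < -8
Before u := 3*h + 2*n - 4: (1/3)*h + q < -8
Before q := u + h: (4/3)*h + u < -8
The weakest precondition is (4/3)*h + u < -8.
Check whether (4/3)*h + u < -12 implies it.
Every state satisfying the precondition satisfies the weakest precondition: the implication holds.
Answer: valid


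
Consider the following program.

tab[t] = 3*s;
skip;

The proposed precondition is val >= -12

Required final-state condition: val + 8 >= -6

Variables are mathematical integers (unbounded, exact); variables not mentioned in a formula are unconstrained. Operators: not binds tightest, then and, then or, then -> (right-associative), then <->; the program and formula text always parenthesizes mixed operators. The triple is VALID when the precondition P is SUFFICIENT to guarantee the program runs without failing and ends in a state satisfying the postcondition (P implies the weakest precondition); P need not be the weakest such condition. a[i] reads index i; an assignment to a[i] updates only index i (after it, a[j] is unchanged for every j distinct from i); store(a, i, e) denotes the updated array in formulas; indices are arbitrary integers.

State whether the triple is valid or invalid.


Working backward. After the program, the postcondition val + 8 >= -6 must hold; in canonical form it is val >= -14.
Before skip: val >= -14
Before tab[t] := 3*s: val >= -14
The weakest precondition is val >= -14.
Check whether val >= -12 implies it.
Every state satisfying the precondition satisfies the weakest precondition: the implication holds.
Answer: valid


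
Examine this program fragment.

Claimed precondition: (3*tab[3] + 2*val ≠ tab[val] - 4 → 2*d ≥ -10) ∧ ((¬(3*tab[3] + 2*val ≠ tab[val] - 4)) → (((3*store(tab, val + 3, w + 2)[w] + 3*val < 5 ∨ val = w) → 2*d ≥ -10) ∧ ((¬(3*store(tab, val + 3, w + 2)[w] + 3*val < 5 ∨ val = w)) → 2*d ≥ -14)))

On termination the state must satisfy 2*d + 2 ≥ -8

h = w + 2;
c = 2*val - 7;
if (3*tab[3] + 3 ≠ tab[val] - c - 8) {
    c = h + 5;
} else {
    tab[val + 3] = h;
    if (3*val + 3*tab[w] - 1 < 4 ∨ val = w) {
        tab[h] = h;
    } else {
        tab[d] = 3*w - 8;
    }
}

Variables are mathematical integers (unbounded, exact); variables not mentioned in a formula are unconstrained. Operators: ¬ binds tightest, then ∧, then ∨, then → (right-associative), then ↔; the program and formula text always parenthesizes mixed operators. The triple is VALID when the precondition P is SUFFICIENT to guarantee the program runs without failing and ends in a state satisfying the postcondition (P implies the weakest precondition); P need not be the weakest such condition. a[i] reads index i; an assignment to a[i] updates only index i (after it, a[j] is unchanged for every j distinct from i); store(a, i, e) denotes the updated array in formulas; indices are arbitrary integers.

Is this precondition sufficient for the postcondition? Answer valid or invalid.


Working backward. After the program, the postcondition 2*d + 2 ≥ -8 must hold; in canonical form it is 2*d ≥ -10.
Then branch requires 2*d ≥ -10; else branch requires ((3*store(tab, val + 3, h)[w] + 3*val < 5 ∨ val = w) → 2*d ≥ -10) ∧ ((¬(3*store(tab, val + 3, h)[w] + 3*val < 5 ∨ val = w)) → 2*d ≥ -10).
Before the if: (3*tab[3] + c ≠ tab[val] - 11 → 2*d ≥ -10) ∧ ((¬(3*tab[3] + c ≠ tab[val] - 11)) → (((3*store(tab, val + 3, h)[w] + 3*val < 5 ∨ val = w) → 2*d ≥ -10) ∧ ((¬(3*store(tab, val + 3, h)[w] + 3*val < 5 ∨ val = w)) → 2*d ≥ -10)))
Before c := 2*val - 7: (3*tab[3] + 2*val ≠ tab[val] - 4 → 2*d ≥ -10) ∧ ((¬(3*tab[3] + 2*val ≠ tab[val] - 4)) → (((3*store(tab, val + 3, h)[w] + 3*val < 5 ∨ val = w) → 2*d ≥ -10) ∧ ((¬(3*store(tab, val + 3, h)[w] + 3*val < 5 ∨ val = w)) → 2*d ≥ -10)))
Before h := w + 2: (3*tab[3] + 2*val ≠ tab[val] - 4 → 2*d ≥ -10) ∧ ((¬(3*tab[3] + 2*val ≠ tab[val] - 4)) → (((3*store(tab, val + 3, w + 2)[w] + 3*val < 5 ∨ val = w) → 2*d ≥ -10) ∧ ((¬(3*store(tab, val + 3, w + 2)[w] + 3*val < 5 ∨ val = w)) → 2*d ≥ -10)))
The weakest precondition is (3*tab[3] + 2*val ≠ tab[val] - 4 → 2*d ≥ -10) ∧ ((¬(3*tab[3] + 2*val ≠ tab[val] - 4)) → (((3*store(tab, val + 3, w + 2)[w] + 3*val < 5 ∨ val = w) → 2*d ≥ -10) ∧ ((¬(3*store(tab, val + 3, w + 2)[w] + 3*val < 5 ∨ val = w)) → 2*d ≥ -10))).
Check whether (3*tab[3] + 2*val ≠ tab[val] - 4 → 2*d ≥ -10) ∧ ((¬(3*tab[3] + 2*val ≠ tab[val] - 4)) → (((3*store(tab, val + 3, w + 2)[w] + 3*val < 5 ∨ val = w) → 2*d ≥ -10) ∧ ((¬(3*store(tab, val + 3, w + 2)[w] + 3*val < 5 ∨ val = w)) → 2*d ≥ -14))) implies it.
Countermodel: at the initial state d = -6, tab = {[3] = 15521, [6516] = 59599, [6519] = 4, [6520] = -6514, elsewhere 4}, val = 6516, w = 6520, the precondition holds but the weakest precondition fails.
Answer: invalid


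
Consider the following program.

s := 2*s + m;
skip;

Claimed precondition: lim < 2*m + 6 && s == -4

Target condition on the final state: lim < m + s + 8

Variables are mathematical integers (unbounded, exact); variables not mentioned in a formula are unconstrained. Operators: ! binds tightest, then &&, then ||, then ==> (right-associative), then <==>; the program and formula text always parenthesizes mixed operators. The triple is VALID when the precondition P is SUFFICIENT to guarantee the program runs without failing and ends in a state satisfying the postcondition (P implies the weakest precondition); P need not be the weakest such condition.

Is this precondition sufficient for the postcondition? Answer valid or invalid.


Working backward. After the program, lim < m + s + 8 must hold.
Before skip: lim < m + s + 8
Before s := 2*s + m: lim < 2*m + 2*s + 8
The weakest precondition is lim < 2*m + 2*s + 8.
Check whether lim < 2*m + 6 && s == -4 implies it.
Countermodel: at the initial state lim = 0, m = 0, s = -4, the precondition holds but the weakest precondition fails.
Answer: invalid


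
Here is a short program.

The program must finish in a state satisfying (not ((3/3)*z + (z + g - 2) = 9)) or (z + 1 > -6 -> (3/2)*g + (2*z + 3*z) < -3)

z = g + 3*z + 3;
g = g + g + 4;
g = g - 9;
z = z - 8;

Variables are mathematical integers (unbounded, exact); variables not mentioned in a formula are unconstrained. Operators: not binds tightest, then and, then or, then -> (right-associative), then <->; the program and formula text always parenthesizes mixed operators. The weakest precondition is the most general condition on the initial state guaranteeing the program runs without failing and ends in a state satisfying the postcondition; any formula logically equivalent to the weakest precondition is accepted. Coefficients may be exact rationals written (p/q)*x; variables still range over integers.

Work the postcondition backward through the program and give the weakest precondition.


Working backward. After the program, the postcondition (not ((3/3)*z + (z + g - 2) = 9)) or (z + 1 > -6 -> (3/2)*g + (2*z + 3*z) < -3) must hold; in canonical form it is (not (g + 2*z = 11)) or (z > -7 -> (3/2)*g + 5*z < -3).
Before z := z - 8: (not (g + 2*z = 27)) or (z > 1 -> (3/2)*g + 5*z < 37)
Before g := g - 9: (not (g + 2*z = 36)) or (z > 1 -> (3/2)*g + 5*z < 101/2)
Before g := g + g + 4: (not (2*g + 2*z = 32)) or (z > 1 -> 3*g + 5*z < 89/2)
Before z := g + 3*z + 3: (not (4*g + 6*z = 26)) or (g + 3*z > -2 -> 8*g + 15*z < 59/2)
Answer: WP = (not (4*g + 6*z = 26)) or (g + 3*z > -2 -> 8*g + 15*z < 59/2)


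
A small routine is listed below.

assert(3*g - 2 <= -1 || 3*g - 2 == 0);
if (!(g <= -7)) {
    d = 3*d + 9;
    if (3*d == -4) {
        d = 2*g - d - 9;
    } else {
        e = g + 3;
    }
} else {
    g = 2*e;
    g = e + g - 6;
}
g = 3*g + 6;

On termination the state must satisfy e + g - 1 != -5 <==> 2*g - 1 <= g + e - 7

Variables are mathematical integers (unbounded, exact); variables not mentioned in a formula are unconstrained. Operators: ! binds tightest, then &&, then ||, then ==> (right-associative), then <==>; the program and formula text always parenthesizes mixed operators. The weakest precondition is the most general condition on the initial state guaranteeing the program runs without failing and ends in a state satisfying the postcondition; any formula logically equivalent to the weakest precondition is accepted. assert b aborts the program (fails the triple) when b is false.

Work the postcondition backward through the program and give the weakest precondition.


Working backward. After the program, the postcondition e + g - 1 != -5 <==> 2*g - 1 <= g + e - 7 must hold; in canonical form it is e + g != -4 <==> g <= e - 6.
Before g := 3*g + 6: e + 3*g != -10 <==> 3*g <= e - 12
Then branch requires (9*d == -31 ==> (e + 3*g != -10 <==> 3*g <= e - 12)) && ((!(9*d == -31)) ==> (4*g != -13 <==> 2*g <= -9)); else branch requires 10*e != 8 <==> 8*e <= 6.
Before the if: ((!(g <= -7)) ==> ((9*d == -31 ==> (e + 3*g != -10 <==> 3*g <= e - 12)) && ((!(9*d == -31)) ==> (4*g != -13 <==> 2*g <= -9)))) && (g <= -7 ==> (10*e != 8 <==> 8*e <= 6))
Before assert 3*g - 2 <= -1 || 3*g - 2 == 0: (3*g <= 1 || 3*g == 2) && ((!(g <= -7)) ==> ((9*d == -31 ==> (e + 3*g != -10 <==> 3*g <= e - 12)) && ((!(9*d == -31)) ==> (4*g != -13 <==> 2*g <= -9)))) && (g <= -7 ==> (10*e != 8 <==> 8*e <= 6))
Answer: WP = (3*g <= 1 || 3*g == 2) && ((!(g <= -7)) ==> ((9*d == -31 ==> (e + 3*g != -10 <==> 3*g <= e - 12)) && ((!(9*d == -31)) ==> (4*g != -13 <==> 2*g <= -9)))) && (g <= -7 ==> (10*e != 8 <==> 8*e <= 6))


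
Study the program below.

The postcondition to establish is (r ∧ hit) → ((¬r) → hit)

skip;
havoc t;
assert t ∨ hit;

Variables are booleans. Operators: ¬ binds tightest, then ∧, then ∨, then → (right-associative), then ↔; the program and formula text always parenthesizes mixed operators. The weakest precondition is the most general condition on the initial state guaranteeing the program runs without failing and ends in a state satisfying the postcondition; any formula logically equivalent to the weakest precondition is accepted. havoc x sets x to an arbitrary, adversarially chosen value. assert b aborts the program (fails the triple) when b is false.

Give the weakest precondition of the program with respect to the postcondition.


Working backward. After the program, (r ∧ hit) → ((¬r) → hit) must hold.
Before assert t ∨ hit: (t ∨ hit) ∧ ((r ∧ hit) → ((¬r) → hit))
Before havoc t: ((r ∧ hit) → ((¬r) → hit)) ∧ hit
Before skip: ((r ∧ hit) → ((¬r) → hit)) ∧ hit
Answer: WP = ((r ∧ hit) → ((¬r) → hit)) ∧ hit


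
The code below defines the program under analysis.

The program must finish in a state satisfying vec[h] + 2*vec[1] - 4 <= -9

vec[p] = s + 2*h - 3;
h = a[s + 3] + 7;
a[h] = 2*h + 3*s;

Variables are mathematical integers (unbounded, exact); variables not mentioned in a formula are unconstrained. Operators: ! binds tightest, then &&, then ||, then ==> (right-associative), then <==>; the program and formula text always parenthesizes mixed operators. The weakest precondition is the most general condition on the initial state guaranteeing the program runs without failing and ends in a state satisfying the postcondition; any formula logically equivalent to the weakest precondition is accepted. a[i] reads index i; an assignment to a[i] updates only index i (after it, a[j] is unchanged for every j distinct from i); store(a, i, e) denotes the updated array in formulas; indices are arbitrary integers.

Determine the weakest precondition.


Working backward. After the program, the postcondition vec[h] + 2*vec[1] - 4 <= -9 must hold; in canonical form it is 2*vec[1] + vec[h] <= -5.
Before a[h] := 2*h + 3*s: 2*vec[1] + vec[h] <= -5
Before h := a[s + 3] + 7: vec[a[s + 3] + 7] + 2*vec[1] <= -5
Before vec[p] := s + 2*h - 3: store(vec, p, 2*h + s - 3)[a[s + 3] + 7] + 2*store(vec, p, 2*h + s - 3)[1] <= -5
Answer: WP = store(vec, p, 2*h + s - 3)[a[s + 3] + 7] + 2*store(vec, p, 2*h + s - 3)[1] <= -5


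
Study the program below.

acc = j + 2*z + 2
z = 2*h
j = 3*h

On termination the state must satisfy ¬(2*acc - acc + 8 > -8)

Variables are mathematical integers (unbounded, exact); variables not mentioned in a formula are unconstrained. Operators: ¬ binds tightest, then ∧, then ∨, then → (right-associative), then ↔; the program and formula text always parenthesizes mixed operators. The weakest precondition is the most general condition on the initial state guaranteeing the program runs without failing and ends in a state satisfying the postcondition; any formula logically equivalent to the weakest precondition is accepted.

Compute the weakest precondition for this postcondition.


Working backward. After the program, the postcondition ¬(2*acc - acc + 8 > -8) must hold; in canonical form it is ¬(acc > -16).
Before j := 3*h: ¬(acc > -16)
Before z := 2*h: ¬(acc > -16)
Before acc := j + 2*z + 2: ¬(j + 2*z > -18)
Answer: WP = ¬(j + 2*z > -18)


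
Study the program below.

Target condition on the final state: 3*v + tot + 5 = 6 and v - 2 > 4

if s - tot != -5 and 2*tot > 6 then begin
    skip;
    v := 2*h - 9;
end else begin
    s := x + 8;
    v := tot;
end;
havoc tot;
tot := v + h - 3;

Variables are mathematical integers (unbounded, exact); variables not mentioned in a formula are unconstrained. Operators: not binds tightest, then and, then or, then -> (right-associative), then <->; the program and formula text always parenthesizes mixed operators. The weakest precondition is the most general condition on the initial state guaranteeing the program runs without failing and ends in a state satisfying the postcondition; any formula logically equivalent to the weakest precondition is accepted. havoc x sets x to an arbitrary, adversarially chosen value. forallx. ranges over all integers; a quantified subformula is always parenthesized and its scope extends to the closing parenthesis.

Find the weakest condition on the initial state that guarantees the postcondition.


Working backward. After the program, the postcondition 3*v + tot + 5 = 6 and v - 2 > 4 must hold; in canonical form it is tot + 3*v = 1 and v > 6.
Before tot := v + h - 3: h + 4*v = 4 and v > 6
Before havoc tot: h + 4*v = 4 and v > 6
Then branch requires 9*h = 40 and 2*h > 15; else branch requires h + 4*tot = 4 and tot > 6.
Before the if: ((s != tot - 5 and 2*tot > 6) -> (9*h = 40 and 2*h > 15)) and ((not (s != tot - 5 and 2*tot > 6)) -> (h + 4*tot = 4 and tot > 6))
Answer: WP = ((s != tot - 5 and 2*tot > 6) -> (9*h = 40 and 2*h > 15)) and ((not (s != tot - 5 and 2*tot > 6)) -> (h + 4*tot = 4 and tot > 6))


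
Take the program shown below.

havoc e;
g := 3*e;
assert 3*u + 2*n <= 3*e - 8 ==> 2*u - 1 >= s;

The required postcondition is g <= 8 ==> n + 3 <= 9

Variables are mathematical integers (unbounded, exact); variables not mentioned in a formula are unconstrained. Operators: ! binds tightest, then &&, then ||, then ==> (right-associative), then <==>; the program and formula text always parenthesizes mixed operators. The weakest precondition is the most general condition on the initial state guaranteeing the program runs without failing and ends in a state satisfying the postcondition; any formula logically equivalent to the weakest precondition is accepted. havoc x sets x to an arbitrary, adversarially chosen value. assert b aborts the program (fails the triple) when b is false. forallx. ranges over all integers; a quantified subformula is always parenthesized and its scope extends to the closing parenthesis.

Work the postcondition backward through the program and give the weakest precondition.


Working backward. After the program, the postcondition g <= 8 ==> n + 3 <= 9 must hold; in canonical form it is g <= 8 ==> n <= 6.
Before assert 3*u + 2*n <= 3*e - 8 ==> 2*u - 1 >= s: (2*n + 3*u <= 3*e - 8 ==> 2*u >= s + 1) && (g <= 8 ==> n <= 6)
Before g := 3*e: (2*n + 3*u <= 3*e - 8 ==> 2*u >= s + 1) && (3*e <= 8 ==> n <= 6)
Before havoc e: forall e_1. ((2*n + 3*u <= 3*e_1 - 8 ==> 2*u >= s + 1) && (3*e_1 <= 8 ==> n <= 6))
Answer: WP = forall e_1. ((2*n + 3*u <= 3*e_1 - 8 ==> 2*u >= s + 1) && (3*e_1 <= 8 ==> n <= 6))


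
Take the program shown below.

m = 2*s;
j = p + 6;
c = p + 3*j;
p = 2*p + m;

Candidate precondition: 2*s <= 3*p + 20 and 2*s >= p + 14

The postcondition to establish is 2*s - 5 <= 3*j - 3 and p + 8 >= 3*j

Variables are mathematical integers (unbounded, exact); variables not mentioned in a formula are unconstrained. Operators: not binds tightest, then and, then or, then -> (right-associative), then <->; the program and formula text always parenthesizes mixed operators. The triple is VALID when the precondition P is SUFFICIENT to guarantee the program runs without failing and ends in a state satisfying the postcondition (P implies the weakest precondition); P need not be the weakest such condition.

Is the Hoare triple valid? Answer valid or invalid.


Working backward. After the program, the postcondition 2*s - 5 <= 3*j - 3 and p + 8 >= 3*j must hold; in canonical form it is 2*s <= 3*j + 2 and p >= 3*j - 8.
Before p := 2*p + m: 2*s <= 3*j + 2 and m + 2*p >= 3*j - 8
Before c := p + 3*j: 2*s <= 3*j + 2 and m + 2*p >= 3*j - 8
Before j := p + 6: 2*s <= 3*p + 20 and m >= p + 10
Before m := 2*s: 2*s <= 3*p + 20 and 2*s >= p + 10
The weakest precondition is 2*s <= 3*p + 20 and 2*s >= p + 10.
Check whether 2*s <= 3*p + 20 and 2*s >= p + 14 implies it.
Every state satisfying the precondition satisfies the weakest precondition: the implication holds.
Answer: valid


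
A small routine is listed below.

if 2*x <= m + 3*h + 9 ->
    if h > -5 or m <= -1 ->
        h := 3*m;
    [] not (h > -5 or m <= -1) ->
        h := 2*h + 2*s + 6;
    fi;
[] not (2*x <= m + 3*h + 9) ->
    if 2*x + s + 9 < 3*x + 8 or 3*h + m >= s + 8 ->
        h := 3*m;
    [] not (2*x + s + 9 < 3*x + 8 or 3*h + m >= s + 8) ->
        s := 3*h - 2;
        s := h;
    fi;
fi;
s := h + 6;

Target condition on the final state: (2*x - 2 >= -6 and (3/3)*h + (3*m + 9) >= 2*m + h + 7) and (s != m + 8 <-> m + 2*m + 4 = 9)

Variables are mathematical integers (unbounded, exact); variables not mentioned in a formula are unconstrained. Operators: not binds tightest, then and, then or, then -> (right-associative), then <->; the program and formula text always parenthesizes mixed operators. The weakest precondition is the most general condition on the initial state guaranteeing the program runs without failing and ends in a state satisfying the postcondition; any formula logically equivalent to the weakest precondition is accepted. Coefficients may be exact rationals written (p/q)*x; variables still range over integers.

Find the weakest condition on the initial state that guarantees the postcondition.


Working backward. After the program, the postcondition (2*x - 2 >= -6 and (3/3)*h + (3*m + 9) >= 2*m + h + 7) and (s != m + 8 <-> m + 2*m + 4 = 9) must hold; in canonical form it is 2*x >= -4 and m >= -2 and (s != m + 8 <-> 3*m = 5).
Before s := h + 6: 2*x >= -4 and m >= -2 and (h != m + 2 <-> 3*m = 5)
Then branch requires ((h > -5 or m <= -1) -> (2*x >= -4 and m >= -2 and (2*m != 2 <-> 3*m = 5))) and ((not (h > -5 or m <= -1)) -> (2*x >= -4 and m >= -2 and (2*h + 2*s != m - 4 <-> 3*m = 5))); else branch requires ((s < x - 1 or 3*h + m >= s + 8) -> (2*x >= -4 and m >= -2 and (2*m != 2 <-> 3*m = 5))) and ((not (s < x - 1 or 3*h + m >= s + 8)) -> (2*x >= -4 and m >= -2 and (h != m + 2 <-> 3*m = 5))).
Before the if: (2*x <= 3*h + m + 9 -> (((h > -5 or m <= -1) -> (2*x >= -4 and m >= -2 and (2*m != 2 <-> 3*m = 5))) and ((not (h > -5 or m <= -1)) -> (2*x >= -4 and m >= -2 and (2*h + 2*s != m - 4 <-> 3*m = 5))))) and ((not (2*x <= 3*h + m + 9)) -> (((s < x - 1 or 3*h + m >= s + 8) -> (2*x >= -4 and m >= -2 and (2*m != 2 <-> 3*m = 5))) and ((not (s < x - 1 or 3*h + m >= s + 8)) -> (2*x >= -4 and m >= -2 and (h != m + 2 <-> 3*m = 5)))))
Answer: WP = (2*x <= 3*h + m + 9 -> (((h > -5 or m <= -1) -> (2*x >= -4 and m >= -2 and (2*m != 2 <-> 3*m = 5))) and ((not (h > -5 or m <= -1)) -> (2*x >= -4 and m >= -2 and (2*h + 2*s != m - 4 <-> 3*m = 5))))) and ((not (2*x <= 3*h + m + 9)) -> (((s < x - 1 or 3*h + m >= s + 8) -> (2*x >= -4 and m >= -2 and (2*m != 2 <-> 3*m = 5))) and ((not (s < x - 1 or 3*h + m >= s + 8)) -> (2*x >= -4 and m >= -2 and (h != m + 2 <-> 3*m = 5)))))


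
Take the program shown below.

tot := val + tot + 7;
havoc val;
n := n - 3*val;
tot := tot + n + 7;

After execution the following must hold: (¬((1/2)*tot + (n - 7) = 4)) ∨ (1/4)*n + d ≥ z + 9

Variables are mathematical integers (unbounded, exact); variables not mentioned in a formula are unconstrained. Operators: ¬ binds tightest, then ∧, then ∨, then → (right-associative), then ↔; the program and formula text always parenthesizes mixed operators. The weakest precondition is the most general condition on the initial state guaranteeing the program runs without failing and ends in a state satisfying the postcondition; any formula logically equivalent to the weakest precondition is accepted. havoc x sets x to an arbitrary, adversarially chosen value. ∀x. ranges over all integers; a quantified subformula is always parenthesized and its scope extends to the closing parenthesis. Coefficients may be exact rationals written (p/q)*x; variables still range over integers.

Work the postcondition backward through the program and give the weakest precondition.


Working backward. After the program, the postcondition (¬((1/2)*tot + (n - 7) = 4)) ∨ (1/4)*n + d ≥ z + 9 must hold; in canonical form it is (¬(n + (1/2)*tot = 11)) ∨ d + (1/4)*n ≥ z + 9.
Before tot := tot + n + 7: (¬((3/2)*n + (1/2)*tot = 15/2)) ∨ d + (1/4)*n ≥ z + 9
Before n := n - 3*val: (¬((3/2)*n + (1/2)*tot = (9/2)*val + 15/2)) ∨ d + (1/4)*n ≥ (3/4)*val + z + 9
Before havoc val: ∀val_1. ((¬((3/2)*n + (1/2)*tot = (9/2)*val_1 + 15/2)) ∨ d + (1/4)*n ≥ (3/4)*val_1 + z + 9)
Before tot := val + tot + 7: ∀val_1. ((¬((3/2)*n + (1/2)*tot + (1/2)*val = (9/2)*val_1 + 4)) ∨ d + (1/4)*n ≥ (3/4)*val_1 + z + 9)
Answer: WP = ∀val_1. ((¬((3/2)*n + (1/2)*tot + (1/2)*val = (9/2)*val_1 + 4)) ∨ d + (1/4)*n ≥ (3/4)*val_1 + z + 9)


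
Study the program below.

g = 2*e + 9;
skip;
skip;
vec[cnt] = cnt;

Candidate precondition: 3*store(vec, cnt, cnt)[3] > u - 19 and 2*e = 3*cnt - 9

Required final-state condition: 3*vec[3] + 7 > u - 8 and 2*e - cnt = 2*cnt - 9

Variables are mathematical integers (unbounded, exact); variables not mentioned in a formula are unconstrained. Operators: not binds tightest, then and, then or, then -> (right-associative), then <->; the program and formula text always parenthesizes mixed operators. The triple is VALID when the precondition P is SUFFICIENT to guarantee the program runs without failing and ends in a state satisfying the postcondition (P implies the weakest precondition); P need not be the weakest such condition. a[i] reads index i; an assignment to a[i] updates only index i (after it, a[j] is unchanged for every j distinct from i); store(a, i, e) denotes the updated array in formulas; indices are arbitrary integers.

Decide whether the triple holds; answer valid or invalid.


Working backward. After the program, the postcondition 3*vec[3] + 7 > u - 8 and 2*e - cnt = 2*cnt - 9 must hold; in canonical form it is 3*vec[3] > u - 15 and 2*e = 3*cnt - 9.
Before vec[cnt] := cnt: 3*store(vec, cnt, cnt)[3] > u - 15 and 2*e = 3*cnt - 9
Before skip: 3*store(vec, cnt, cnt)[3] > u - 15 and 2*e = 3*cnt - 9
Before skip: 3*store(vec, cnt, cnt)[3] > u - 15 and 2*e = 3*cnt - 9
Before g := 2*e + 9: 3*store(vec, cnt, cnt)[3] > u - 15 and 2*e = 3*cnt - 9
The weakest precondition is 3*store(vec, cnt, cnt)[3] > u - 15 and 2*e = 3*cnt - 9.
Check whether 3*store(vec, cnt, cnt)[3] > u - 19 and 2*e = 3*cnt - 9 implies it.
Countermodel: at the initial state cnt = -1, e = -6, u = 15, vec = {[-1] = 2, [3] = 0, elsewhere 2}, the precondition holds but the weakest precondition fails.
Answer: invalid


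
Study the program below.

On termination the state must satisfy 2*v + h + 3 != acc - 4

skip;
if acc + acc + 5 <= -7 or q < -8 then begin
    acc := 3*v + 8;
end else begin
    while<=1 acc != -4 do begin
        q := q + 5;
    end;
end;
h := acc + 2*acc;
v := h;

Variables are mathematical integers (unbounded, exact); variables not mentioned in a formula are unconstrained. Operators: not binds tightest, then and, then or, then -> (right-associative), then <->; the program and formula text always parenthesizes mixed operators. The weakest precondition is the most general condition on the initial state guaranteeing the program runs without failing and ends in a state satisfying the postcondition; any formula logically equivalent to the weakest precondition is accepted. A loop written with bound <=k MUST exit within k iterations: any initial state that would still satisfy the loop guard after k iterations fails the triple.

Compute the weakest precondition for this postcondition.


Working backward. After the program, the postcondition 2*v + h + 3 != acc - 4 must hold; in canonical form it is h + 2*v != acc - 7.
Before v := h: 3*h != acc - 7
Before h := acc + 2*acc: 8*acc != -7
Then branch requires 24*v != -71; else branch requires (acc != -4 -> ((not (acc != -4)) and 8*acc != -7)) and ((not (acc != -4)) -> 8*acc != -7).
Before the if: ((2*acc <= -12 or q < -8) -> 24*v != -71) and ((not (2*acc <= -12 or q < -8)) -> ((acc != -4 -> ((not (acc != -4)) and 8*acc != -7)) and ((not (acc != -4)) -> 8*acc != -7)))
Before skip: ((2*acc <= -12 or q < -8) -> 24*v != -71) and ((not (2*acc <= -12 or q < -8)) -> ((acc != -4 -> ((not (acc != -4)) and 8*acc != -7)) and ((not (acc != -4)) -> 8*acc != -7)))
Answer: WP = ((2*acc <= -12 or q < -8) -> 24*v != -71) and ((not (2*acc <= -12 or q < -8)) -> ((acc != -4 -> ((not (acc != -4)) and 8*acc != -7)) and ((not (acc != -4)) -> 8*acc != -7)))


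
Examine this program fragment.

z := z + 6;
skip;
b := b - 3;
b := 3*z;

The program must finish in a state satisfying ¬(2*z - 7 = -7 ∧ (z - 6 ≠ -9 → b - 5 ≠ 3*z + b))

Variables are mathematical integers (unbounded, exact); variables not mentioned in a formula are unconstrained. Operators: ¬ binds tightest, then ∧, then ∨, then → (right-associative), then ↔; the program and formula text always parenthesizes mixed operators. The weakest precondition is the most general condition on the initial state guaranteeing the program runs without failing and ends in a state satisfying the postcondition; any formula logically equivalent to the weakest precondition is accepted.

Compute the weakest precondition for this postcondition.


Working backward. After the program, the postcondition ¬(2*z - 7 = -7 ∧ (z - 6 ≠ -9 → b - 5 ≠ 3*z + b)) must hold; in canonical form it is ¬(2*z = 0 ∧ (z ≠ -3 → 3*z ≠ -5)).
Before b := 3*z: ¬(2*z = 0 ∧ (z ≠ -3 → 3*z ≠ -5))
Before b := b - 3: ¬(2*z = 0 ∧ (z ≠ -3 → 3*z ≠ -5))
Before skip: ¬(2*z = 0 ∧ (z ≠ -3 → 3*z ≠ -5))
Before z := z + 6: ¬(2*z = -12 ∧ (z ≠ -9 → 3*z ≠ -23))
Answer: WP = ¬(2*z = -12 ∧ (z ≠ -9 → 3*z ≠ -23))


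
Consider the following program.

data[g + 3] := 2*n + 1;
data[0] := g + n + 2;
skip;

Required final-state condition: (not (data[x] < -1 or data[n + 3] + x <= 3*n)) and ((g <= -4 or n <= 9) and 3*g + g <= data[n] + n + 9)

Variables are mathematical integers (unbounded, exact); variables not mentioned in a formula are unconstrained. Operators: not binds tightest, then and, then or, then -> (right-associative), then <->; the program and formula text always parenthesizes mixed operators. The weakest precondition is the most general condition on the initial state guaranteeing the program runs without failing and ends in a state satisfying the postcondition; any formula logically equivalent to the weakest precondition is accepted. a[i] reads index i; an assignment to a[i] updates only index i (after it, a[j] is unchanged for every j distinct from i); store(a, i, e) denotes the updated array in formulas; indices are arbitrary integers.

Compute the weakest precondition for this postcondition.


Working backward. After the program, the postcondition (not (data[x] < -1 or data[n + 3] + x <= 3*n)) and ((g <= -4 or n <= 9) and 3*g + g <= data[n] + n + 9) must hold; in canonical form it is (not (data[x] < -1 or data[n + 3] + x <= 3*n)) and (g <= -4 or n <= 9) and 4*g <= data[n] + n + 9.
Before skip: (not (data[x] < -1 or data[n + 3] + x <= 3*n)) and (g <= -4 or n <= 9) and 4*g <= data[n] + n + 9
Before data[0] := g + n + 2: (not (store(data, 0, g + n + 2)[x] < -1 or store(data, 0, g + n + 2)[n + 3] + x <= 3*n)) and (g <= -4 or n <= 9) and 4*g <= store(data, 0, g + n + 2)[n] + n + 9
Before data[g + 3] := 2*n + 1: (not (store(store(data, g + 3, 2*n + 1), 0, g + n + 2)[x] < -1 or store(store(data, g + 3, 2*n + 1), 0, g + n + 2)[n + 3] + x <= 3*n)) and (g <= -4 or n <= 9) and 4*g <= store(store(data, g + 3, 2*n + 1), 0, g + n + 2)[n] + n + 9
Answer: WP = (not (store(store(data, g + 3, 2*n + 1), 0, g + n + 2)[x] < -1 or store(store(data, g + 3, 2*n + 1), 0, g + n + 2)[n + 3] + x <= 3*n)) and (g <= -4 or n <= 9) and 4*g <= store(store(data, g + 3, 2*n + 1), 0, g + n + 2)[n] + n + 9


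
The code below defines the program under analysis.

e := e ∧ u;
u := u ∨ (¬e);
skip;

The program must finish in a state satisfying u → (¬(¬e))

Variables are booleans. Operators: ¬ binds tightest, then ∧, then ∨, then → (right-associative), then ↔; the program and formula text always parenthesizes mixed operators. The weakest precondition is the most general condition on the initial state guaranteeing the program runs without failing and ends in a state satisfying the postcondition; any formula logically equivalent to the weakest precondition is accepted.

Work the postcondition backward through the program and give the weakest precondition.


Working backward. After the program, the postcondition u → (¬(¬e)) must hold; in canonical form it is u → e.
Before skip: u → e
Before u := u ∨ (¬e): (u ∨ (¬e)) → e
Before e := e ∧ u: (u ∨ (¬(e ∧ u))) → (e ∧ u)
Answer: WP = (u ∨ (¬(e ∧ u))) → (e ∧ u)


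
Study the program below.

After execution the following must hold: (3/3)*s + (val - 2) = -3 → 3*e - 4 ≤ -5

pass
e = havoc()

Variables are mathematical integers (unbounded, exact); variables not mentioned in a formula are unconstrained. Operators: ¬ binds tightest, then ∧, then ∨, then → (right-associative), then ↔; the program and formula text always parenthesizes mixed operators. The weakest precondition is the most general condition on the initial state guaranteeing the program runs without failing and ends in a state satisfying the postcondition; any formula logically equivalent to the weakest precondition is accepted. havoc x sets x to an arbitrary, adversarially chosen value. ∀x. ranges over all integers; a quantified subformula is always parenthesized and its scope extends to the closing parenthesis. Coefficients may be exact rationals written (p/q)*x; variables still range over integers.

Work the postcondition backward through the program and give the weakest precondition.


Working backward. After the program, the postcondition (3/3)*s + (val - 2) = -3 → 3*e - 4 ≤ -5 must hold; in canonical form it is s + val = -1 → 3*e ≤ -1.
Before havoc e: ∀e_1. (s + val = -1 → 3*e_1 ≤ -1)
Before skip: ∀e_1. (s + val = -1 → 3*e_1 ≤ -1)
Answer: WP = ∀e_1. (s + val = -1 → 3*e_1 ≤ -1)


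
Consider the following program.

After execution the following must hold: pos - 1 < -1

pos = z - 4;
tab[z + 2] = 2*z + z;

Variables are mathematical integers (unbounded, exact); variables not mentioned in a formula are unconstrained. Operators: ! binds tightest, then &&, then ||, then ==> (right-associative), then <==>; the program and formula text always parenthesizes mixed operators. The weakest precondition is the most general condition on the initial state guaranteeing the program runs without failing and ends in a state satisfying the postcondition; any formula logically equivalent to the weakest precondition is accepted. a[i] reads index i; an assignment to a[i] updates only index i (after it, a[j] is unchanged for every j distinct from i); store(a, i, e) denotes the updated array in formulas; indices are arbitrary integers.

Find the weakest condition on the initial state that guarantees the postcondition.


Working backward. After the program, the postcondition pos - 1 < -1 must hold; in canonical form it is pos < 0.
Before tab[z + 2] := 2*z + z: pos < 0
Before pos := z - 4: z < 4
Answer: WP = z < 4


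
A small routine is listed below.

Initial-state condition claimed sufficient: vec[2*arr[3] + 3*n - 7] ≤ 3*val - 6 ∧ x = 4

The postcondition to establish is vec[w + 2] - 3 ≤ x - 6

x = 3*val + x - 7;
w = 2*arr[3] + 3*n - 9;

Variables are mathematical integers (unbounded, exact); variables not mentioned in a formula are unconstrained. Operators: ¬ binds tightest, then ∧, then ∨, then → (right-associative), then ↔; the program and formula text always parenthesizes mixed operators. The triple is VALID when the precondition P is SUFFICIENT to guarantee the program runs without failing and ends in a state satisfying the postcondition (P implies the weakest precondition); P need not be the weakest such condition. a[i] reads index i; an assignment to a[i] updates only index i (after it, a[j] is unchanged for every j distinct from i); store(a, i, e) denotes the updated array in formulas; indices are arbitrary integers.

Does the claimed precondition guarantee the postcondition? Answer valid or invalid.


Working backward. After the program, the postcondition vec[w + 2] - 3 ≤ x - 6 must hold; in canonical form it is vec[w + 2] ≤ x - 3.
Before w := 2*arr[3] + 3*n - 9: vec[2*arr[3] + 3*n - 7] ≤ x - 3
Before x := 3*val + x - 7: vec[2*arr[3] + 3*n - 7] ≤ 3*val + x - 10
The weakest precondition is vec[2*arr[3] + 3*n - 7] ≤ 3*val + x - 10.
Check whether vec[2*arr[3] + 3*n - 7] ≤ 3*val - 6 ∧ x = 4 implies it.
Every state satisfying the precondition satisfies the weakest precondition: the implication holds.
Answer: valid


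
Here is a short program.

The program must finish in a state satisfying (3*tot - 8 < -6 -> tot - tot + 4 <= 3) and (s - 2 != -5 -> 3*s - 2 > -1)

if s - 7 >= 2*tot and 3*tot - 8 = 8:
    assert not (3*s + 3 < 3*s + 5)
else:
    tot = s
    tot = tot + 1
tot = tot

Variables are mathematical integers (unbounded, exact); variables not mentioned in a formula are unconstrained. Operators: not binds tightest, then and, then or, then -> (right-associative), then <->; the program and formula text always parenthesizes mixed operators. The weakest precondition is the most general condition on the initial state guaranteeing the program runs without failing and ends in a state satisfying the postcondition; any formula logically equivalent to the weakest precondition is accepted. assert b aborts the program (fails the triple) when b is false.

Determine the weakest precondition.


Working backward. After the program, the postcondition (3*tot - 8 < -6 -> tot - tot + 4 <= 3) and (s - 2 != -5 -> 3*s - 2 > -1) must hold; in canonical form it is (not (3*tot < 2)) and (s != -3 -> 3*s > 1).
Before tot := tot: (not (3*tot < 2)) and (s != -3 -> 3*s > 1)
Then branch requires false; else branch requires (not (3*s < -1)) and (s != -3 -> 3*s > 1).
Before the if: (not (s >= 2*tot + 7 and 3*tot = 16)) and ((not (s >= 2*tot + 7 and 3*tot = 16)) -> ((not (3*s < -1)) and (s != -3 -> 3*s > 1)))
Answer: WP = (not (s >= 2*tot + 7 and 3*tot = 16)) and ((not (s >= 2*tot + 7 and 3*tot = 16)) -> ((not (3*s < -1)) and (s != -3 -> 3*s > 1)))
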